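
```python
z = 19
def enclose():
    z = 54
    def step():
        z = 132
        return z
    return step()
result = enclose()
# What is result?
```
132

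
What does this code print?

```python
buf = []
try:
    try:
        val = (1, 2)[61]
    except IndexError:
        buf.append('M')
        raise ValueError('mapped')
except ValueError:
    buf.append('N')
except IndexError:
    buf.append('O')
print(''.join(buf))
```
MN

New ValueError raised, caught by outer ValueError handler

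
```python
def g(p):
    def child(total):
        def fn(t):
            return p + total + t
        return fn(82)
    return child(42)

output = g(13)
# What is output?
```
137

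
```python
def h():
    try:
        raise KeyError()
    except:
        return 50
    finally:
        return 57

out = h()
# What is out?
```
57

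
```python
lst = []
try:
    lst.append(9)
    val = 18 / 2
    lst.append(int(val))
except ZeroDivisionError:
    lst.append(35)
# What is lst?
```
[9, 9]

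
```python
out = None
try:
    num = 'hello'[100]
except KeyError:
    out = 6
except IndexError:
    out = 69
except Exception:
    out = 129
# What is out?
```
69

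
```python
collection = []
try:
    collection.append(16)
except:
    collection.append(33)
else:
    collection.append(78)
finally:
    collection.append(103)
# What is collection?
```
[16, 78, 103]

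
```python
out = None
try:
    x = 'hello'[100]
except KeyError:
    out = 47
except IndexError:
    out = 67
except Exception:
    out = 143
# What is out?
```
67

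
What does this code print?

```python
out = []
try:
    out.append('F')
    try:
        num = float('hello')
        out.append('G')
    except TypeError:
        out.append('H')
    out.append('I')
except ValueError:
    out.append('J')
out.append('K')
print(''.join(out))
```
FJK

Inner handler doesn't match, propagates to outer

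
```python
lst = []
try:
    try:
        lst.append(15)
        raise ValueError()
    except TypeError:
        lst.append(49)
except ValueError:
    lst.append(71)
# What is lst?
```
[15, 71]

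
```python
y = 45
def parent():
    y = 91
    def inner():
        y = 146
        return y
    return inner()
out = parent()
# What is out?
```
146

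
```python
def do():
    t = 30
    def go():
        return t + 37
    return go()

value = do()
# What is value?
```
67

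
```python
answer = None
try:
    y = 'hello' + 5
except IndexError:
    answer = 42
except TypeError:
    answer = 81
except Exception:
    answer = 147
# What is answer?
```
81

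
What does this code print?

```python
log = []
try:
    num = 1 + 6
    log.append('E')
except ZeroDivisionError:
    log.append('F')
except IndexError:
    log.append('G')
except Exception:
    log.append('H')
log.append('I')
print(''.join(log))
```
EI

No exception, try block completes normally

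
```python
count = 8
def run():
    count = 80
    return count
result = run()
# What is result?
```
80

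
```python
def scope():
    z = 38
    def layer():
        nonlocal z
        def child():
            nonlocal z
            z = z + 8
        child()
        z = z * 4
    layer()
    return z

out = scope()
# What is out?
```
184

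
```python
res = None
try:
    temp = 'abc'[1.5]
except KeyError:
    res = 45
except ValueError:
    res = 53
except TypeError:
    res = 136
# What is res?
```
136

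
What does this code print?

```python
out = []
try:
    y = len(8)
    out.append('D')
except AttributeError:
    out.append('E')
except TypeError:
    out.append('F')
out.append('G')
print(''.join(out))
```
FG

TypeError is caught by its specific handler, not AttributeError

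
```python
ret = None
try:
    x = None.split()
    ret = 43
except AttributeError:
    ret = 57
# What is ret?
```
57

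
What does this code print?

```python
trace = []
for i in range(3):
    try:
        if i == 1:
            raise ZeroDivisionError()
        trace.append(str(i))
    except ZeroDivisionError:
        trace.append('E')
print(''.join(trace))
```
0E2

Exception on i=1 caught, loop continues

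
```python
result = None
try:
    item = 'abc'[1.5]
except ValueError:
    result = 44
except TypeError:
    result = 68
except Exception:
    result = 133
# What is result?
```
68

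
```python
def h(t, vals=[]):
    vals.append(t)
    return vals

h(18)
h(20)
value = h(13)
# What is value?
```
[18, 20, 13]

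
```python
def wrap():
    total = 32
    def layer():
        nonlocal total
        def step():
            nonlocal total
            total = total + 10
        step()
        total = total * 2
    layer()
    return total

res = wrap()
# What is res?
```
84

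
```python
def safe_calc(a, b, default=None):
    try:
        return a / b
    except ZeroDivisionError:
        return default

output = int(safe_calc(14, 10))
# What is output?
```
1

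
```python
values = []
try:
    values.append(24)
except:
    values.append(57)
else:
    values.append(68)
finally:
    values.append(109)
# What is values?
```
[24, 68, 109]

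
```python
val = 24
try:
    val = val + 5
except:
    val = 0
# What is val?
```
29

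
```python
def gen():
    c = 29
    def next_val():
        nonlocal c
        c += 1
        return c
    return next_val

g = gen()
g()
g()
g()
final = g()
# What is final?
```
33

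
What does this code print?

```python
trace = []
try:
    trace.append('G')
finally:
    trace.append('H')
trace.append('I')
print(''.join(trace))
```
GHI

try/finally without except, no exception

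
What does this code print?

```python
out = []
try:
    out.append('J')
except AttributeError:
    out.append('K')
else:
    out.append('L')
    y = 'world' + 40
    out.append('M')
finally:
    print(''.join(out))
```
JL

Try succeeds, else appends 'L', TypeError in else is uncaught, finally prints before exception propagates ('M' never appended)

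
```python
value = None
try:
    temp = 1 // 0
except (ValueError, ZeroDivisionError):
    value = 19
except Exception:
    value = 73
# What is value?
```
19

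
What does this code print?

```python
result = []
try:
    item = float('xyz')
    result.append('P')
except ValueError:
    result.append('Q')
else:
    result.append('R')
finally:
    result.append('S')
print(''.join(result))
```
QS

Exception: except runs, else skipped, finally runs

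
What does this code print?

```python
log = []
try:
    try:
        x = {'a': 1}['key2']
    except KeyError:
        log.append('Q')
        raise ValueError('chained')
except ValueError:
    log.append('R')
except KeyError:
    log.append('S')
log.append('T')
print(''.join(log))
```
QRT

ValueError raised and caught, original KeyError not re-raised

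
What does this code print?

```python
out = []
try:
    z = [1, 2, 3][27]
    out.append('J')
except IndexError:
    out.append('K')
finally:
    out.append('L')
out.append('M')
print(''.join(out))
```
KLM

finally always runs, even after exception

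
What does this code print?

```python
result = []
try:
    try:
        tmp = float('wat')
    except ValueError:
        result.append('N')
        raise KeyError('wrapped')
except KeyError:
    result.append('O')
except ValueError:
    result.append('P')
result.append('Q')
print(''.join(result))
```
NOQ

KeyError raised and caught, original ValueError not re-raised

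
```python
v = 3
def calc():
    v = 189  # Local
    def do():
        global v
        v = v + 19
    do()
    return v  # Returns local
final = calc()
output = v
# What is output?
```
22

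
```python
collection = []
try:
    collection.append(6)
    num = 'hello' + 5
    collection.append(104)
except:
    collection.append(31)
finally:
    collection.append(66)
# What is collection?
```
[6, 31, 66]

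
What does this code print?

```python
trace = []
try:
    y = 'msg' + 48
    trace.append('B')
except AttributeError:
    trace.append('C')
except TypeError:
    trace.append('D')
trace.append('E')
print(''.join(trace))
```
DE

TypeError is caught by its specific handler, not AttributeError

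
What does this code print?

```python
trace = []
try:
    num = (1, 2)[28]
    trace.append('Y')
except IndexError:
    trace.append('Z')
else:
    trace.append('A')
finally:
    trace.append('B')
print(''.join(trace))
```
ZB

Exception: except runs, else skipped, finally runs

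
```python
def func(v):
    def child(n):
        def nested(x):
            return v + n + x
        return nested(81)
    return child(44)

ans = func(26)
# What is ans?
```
151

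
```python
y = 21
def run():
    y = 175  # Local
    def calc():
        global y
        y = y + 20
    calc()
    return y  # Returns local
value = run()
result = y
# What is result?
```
41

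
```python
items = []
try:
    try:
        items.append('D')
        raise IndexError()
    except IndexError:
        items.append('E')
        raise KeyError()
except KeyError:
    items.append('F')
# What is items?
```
['D', 'E', 'F']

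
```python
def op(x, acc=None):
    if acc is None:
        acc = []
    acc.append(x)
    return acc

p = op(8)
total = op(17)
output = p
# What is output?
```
[8]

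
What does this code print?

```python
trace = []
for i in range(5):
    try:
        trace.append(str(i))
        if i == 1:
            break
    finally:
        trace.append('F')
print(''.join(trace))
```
0F1F

finally runs even when breaking out of loop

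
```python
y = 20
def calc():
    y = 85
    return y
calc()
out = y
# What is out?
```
20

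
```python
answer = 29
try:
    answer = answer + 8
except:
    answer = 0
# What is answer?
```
37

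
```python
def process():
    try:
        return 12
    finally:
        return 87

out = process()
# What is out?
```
87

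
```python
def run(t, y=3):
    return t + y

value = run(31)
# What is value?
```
34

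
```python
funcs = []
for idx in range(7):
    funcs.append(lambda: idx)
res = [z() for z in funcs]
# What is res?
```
[6, 6, 6, 6, 6, 6, 6]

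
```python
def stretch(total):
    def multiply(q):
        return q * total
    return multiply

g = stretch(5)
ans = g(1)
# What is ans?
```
5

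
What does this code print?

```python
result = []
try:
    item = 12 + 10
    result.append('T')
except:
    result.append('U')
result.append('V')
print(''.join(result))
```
TV

No exception, try block completes normally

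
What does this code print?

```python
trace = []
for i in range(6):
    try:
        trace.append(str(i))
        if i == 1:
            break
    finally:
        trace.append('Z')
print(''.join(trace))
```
0Z1Z

finally runs even when breaking out of loop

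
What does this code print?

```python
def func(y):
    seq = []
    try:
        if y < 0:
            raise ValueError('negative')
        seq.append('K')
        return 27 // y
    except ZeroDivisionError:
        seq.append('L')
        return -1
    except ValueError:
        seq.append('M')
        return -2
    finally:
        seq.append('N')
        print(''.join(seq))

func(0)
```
KLN

y=0 causes ZeroDivisionError, caught, finally prints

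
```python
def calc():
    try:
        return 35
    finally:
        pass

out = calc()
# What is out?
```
35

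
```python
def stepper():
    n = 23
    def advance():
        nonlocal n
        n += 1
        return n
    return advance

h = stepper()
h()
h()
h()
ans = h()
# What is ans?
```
27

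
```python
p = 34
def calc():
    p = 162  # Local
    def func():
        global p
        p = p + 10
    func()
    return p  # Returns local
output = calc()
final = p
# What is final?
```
44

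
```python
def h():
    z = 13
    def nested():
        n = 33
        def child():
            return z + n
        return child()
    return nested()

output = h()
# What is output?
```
46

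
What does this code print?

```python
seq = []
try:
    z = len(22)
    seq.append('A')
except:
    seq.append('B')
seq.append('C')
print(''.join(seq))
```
BC

Exception raised in try, caught by bare except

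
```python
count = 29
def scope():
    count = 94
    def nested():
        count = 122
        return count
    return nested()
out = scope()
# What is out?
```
122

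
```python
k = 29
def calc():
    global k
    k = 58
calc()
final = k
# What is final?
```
58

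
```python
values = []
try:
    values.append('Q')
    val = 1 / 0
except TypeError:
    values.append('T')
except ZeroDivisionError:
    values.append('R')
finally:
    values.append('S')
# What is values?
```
['Q', 'R', 'S']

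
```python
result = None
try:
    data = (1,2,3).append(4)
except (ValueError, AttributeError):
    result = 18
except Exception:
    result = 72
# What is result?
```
18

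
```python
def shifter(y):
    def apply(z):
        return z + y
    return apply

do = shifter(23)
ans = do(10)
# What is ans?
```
33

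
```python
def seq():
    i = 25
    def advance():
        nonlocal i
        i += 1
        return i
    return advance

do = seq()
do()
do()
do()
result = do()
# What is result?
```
29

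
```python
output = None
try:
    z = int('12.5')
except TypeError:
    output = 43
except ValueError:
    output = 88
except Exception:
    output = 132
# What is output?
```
88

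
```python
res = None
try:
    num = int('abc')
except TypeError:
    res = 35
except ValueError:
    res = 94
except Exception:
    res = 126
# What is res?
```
94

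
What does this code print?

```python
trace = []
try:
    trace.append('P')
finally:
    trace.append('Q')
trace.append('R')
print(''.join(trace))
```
PQR

try/finally without except, no exception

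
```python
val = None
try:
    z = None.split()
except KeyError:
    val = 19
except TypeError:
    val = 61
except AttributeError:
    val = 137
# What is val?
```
137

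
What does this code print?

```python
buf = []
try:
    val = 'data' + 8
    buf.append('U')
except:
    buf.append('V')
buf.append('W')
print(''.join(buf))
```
VW

Exception raised in try, caught by bare except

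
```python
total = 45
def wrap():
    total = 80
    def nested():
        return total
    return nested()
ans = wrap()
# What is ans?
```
80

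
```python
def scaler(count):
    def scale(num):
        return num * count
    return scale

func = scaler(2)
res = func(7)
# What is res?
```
14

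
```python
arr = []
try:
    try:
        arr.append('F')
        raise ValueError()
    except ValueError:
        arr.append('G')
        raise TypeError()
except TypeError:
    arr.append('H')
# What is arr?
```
['F', 'G', 'H']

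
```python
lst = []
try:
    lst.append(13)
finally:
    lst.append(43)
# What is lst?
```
[13, 43]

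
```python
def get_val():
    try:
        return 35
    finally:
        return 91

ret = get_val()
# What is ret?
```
91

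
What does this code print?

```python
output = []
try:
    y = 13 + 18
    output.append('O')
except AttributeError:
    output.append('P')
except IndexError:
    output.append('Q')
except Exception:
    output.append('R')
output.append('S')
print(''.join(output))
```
OS

No exception, try block completes normally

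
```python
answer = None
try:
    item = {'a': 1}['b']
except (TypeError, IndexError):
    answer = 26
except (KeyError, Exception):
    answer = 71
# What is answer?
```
71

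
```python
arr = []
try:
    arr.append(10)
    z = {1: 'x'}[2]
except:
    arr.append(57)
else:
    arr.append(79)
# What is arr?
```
[10, 57]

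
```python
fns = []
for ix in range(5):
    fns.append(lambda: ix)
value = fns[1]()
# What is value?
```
4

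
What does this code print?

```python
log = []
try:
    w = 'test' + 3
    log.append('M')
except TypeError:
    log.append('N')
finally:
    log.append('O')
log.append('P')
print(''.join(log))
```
NOP

finally always runs, even after exception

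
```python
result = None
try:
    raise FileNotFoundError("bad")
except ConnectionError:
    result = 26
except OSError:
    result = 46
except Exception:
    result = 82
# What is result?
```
46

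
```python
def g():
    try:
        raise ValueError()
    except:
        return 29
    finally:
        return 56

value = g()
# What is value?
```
56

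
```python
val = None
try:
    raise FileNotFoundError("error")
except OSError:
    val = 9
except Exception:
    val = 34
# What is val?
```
9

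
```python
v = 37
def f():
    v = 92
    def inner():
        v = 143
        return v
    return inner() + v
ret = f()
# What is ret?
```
235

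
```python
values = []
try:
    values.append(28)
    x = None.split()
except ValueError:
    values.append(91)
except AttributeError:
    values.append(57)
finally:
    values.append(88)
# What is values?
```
[28, 57, 88]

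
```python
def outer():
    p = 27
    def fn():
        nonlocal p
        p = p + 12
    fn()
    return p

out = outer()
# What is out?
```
39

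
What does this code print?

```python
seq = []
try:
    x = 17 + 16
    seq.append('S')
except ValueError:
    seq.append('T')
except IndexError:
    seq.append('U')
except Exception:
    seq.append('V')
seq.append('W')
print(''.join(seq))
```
SW

No exception, try block completes normally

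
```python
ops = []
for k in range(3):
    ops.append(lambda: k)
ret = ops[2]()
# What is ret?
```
2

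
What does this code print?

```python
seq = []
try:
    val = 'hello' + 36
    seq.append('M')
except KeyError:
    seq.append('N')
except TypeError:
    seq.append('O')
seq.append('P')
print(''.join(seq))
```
OP

TypeError is caught by its specific handler, not KeyError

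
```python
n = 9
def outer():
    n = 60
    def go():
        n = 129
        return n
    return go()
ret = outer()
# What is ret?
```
129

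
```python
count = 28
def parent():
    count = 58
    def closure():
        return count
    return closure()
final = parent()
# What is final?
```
58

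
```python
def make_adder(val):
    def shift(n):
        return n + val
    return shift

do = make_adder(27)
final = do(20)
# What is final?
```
47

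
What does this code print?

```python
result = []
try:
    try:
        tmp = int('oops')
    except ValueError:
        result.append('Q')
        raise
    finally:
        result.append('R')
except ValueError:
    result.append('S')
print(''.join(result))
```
QRS

finally runs before re-raised exception propagates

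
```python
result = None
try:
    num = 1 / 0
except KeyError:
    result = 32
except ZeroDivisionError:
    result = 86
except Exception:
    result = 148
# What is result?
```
86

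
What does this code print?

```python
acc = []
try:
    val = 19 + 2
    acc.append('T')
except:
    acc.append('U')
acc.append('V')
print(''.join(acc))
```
TV

No exception, try block completes normally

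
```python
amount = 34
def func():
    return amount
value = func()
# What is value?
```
34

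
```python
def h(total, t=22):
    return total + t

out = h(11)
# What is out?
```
33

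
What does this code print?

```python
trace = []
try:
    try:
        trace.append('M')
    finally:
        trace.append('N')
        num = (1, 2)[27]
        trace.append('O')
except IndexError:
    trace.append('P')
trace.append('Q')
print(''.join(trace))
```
MNPQ

Exception in inner finally caught by outer except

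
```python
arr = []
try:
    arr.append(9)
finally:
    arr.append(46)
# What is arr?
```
[9, 46]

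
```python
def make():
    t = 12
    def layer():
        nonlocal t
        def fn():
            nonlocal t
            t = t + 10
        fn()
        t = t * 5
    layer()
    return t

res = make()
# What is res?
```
110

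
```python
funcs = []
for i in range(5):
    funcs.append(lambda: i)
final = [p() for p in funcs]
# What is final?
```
[4, 4, 4, 4, 4]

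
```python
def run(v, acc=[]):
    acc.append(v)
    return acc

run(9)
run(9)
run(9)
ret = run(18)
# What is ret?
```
[9, 9, 9, 18]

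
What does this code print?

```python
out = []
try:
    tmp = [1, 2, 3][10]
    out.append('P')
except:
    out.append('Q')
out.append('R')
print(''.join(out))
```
QR

Exception raised in try, caught by bare except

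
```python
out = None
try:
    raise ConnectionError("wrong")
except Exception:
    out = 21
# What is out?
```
21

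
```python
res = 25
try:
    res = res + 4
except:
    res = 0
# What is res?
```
29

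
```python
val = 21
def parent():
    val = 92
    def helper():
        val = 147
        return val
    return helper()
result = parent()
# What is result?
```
147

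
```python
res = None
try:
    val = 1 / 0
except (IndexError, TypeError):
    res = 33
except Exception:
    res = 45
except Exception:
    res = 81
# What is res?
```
45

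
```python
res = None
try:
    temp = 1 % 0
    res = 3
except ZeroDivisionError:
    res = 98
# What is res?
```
98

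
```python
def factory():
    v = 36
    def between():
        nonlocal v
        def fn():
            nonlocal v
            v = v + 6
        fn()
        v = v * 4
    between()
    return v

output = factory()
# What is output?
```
168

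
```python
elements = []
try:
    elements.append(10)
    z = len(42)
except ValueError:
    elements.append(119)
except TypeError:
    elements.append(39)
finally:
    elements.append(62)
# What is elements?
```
[10, 39, 62]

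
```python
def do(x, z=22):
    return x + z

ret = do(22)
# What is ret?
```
44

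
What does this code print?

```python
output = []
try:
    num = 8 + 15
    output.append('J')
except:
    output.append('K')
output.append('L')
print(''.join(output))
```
JL

No exception, try block completes normally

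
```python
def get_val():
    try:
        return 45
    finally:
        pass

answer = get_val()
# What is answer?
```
45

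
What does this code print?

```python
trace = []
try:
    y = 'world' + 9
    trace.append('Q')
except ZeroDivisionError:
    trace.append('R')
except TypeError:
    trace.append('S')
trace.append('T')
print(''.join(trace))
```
ST

TypeError is caught by its specific handler, not ZeroDivisionError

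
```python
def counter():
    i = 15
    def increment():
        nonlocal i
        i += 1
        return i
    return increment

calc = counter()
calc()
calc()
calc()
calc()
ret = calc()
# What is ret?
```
20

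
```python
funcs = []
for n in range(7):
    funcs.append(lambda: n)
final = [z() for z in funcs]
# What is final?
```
[6, 6, 6, 6, 6, 6, 6]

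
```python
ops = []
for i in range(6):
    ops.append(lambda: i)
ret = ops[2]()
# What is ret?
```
5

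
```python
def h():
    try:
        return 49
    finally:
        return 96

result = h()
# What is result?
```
96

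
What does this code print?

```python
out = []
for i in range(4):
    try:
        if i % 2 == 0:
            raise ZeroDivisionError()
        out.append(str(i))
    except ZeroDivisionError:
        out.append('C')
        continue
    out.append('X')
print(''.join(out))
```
C1XC3X

continue in except skips rest of loop body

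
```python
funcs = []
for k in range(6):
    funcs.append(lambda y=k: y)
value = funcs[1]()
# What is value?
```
1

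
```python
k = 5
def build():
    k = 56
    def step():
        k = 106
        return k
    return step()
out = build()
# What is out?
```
106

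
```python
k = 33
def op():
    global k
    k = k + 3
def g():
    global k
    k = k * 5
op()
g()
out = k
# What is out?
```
180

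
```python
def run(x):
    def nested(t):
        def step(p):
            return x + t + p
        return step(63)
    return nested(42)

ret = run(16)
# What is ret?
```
121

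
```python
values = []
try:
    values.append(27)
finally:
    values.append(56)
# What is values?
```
[27, 56]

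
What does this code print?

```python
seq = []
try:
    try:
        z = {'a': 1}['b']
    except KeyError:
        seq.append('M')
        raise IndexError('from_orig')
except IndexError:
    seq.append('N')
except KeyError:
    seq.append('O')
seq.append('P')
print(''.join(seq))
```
MNP

IndexError raised and caught, original KeyError not re-raised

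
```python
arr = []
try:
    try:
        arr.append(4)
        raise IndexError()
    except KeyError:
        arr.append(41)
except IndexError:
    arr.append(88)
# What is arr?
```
[4, 88]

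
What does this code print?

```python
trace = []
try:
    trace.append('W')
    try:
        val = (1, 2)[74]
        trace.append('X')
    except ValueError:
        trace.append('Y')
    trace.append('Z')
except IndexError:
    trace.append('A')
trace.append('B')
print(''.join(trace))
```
WAB

Inner handler doesn't match, propagates to outer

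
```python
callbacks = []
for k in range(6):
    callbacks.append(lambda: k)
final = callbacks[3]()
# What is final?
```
5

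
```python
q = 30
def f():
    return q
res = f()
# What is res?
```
30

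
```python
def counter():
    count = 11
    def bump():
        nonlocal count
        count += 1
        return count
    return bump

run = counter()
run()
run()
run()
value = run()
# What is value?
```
15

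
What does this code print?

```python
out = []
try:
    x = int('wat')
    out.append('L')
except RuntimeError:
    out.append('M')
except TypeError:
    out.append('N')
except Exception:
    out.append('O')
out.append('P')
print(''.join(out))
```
OP

ValueError not specifically caught, falls to Exception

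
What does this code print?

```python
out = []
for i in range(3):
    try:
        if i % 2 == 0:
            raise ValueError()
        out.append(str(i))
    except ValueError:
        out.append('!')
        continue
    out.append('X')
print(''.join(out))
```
!1X!

continue in except skips rest of loop body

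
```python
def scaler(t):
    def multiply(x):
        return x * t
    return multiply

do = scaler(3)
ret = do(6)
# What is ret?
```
18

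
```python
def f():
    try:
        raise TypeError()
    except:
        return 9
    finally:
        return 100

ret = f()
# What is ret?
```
100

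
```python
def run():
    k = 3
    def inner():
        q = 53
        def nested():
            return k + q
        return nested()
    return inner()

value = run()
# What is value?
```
56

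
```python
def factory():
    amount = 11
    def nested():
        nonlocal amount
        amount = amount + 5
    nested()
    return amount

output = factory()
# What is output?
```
16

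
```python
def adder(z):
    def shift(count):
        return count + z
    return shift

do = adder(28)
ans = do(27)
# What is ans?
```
55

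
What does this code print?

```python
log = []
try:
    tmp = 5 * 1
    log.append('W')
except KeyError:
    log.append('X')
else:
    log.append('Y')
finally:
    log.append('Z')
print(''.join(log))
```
WYZ

else runs before finally when no exception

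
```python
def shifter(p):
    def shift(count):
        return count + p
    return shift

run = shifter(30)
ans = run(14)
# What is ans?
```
44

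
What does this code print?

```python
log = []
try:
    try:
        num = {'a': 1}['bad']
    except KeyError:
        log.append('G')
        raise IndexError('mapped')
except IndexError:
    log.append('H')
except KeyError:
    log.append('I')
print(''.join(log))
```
GH

New IndexError raised, caught by outer IndexError handler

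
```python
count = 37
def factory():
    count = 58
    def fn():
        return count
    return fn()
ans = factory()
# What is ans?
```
58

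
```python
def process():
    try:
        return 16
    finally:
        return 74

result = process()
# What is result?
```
74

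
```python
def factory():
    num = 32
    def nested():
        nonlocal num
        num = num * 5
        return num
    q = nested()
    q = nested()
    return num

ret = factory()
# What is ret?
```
800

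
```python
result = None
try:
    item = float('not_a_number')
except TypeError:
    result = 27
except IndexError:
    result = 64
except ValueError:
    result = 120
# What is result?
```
120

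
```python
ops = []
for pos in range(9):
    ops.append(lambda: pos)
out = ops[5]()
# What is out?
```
8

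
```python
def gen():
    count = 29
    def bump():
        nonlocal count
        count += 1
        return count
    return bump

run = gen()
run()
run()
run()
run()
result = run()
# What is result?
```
34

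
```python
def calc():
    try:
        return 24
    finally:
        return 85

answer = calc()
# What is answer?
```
85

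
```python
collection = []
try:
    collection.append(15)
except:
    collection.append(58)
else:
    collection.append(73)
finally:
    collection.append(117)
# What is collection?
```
[15, 73, 117]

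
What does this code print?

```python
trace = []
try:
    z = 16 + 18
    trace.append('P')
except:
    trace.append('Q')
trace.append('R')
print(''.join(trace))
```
PR

No exception, try block completes normally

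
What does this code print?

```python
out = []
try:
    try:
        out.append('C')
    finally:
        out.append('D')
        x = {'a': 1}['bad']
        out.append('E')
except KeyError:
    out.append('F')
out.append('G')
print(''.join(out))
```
CDFG

Exception in inner finally caught by outer except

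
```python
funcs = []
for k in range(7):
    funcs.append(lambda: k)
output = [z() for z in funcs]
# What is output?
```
[6, 6, 6, 6, 6, 6, 6]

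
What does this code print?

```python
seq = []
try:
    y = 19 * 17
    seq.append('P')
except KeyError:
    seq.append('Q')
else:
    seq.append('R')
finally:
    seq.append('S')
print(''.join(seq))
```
PRS

else runs before finally when no exception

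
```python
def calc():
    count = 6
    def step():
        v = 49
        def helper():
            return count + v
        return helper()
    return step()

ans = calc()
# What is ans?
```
55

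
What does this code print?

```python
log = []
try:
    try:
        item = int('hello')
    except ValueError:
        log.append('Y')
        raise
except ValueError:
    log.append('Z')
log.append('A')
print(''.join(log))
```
YZA

raise without argument re-raises current exception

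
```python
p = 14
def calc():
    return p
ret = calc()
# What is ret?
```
14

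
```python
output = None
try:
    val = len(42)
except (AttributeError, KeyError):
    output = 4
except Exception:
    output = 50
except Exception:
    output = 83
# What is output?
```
50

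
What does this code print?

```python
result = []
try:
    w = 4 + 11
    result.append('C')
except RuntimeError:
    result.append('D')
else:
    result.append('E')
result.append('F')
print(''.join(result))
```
CEF

else block runs when no exception occurs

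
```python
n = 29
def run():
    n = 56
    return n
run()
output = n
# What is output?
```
29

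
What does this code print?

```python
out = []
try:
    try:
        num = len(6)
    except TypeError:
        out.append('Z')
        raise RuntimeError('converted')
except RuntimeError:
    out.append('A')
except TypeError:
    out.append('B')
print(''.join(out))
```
ZA

New RuntimeError raised, caught by outer RuntimeError handler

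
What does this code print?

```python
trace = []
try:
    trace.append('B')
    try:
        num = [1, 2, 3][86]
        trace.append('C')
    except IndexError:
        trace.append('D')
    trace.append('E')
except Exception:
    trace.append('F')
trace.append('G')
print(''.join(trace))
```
BDEG

Inner exception caught by inner handler, outer continues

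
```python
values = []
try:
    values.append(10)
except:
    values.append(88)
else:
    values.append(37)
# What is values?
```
[10, 37]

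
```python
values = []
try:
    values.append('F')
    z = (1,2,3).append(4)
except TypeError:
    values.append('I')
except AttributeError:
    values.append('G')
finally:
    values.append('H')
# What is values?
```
['F', 'G', 'H']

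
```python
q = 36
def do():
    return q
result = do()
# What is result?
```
36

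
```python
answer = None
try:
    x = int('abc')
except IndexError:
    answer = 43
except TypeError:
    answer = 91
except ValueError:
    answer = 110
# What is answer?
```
110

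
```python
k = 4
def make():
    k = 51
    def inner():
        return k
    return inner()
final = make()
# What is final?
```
51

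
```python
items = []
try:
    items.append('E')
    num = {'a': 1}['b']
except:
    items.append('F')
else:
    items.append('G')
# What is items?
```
['E', 'F']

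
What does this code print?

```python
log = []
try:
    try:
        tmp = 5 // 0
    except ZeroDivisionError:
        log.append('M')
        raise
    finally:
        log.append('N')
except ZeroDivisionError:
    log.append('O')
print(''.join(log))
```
MNO

finally runs before re-raised exception propagates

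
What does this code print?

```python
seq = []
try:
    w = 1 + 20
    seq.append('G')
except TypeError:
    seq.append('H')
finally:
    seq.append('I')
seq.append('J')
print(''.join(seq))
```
GIJ

finally runs after normal execution too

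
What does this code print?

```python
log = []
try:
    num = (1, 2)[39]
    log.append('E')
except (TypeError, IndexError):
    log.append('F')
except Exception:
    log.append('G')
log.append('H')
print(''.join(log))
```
FH

IndexError matches tuple containing it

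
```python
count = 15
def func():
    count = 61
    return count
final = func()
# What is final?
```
61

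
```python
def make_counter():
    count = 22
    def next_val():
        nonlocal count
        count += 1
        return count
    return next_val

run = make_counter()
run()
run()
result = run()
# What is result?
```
25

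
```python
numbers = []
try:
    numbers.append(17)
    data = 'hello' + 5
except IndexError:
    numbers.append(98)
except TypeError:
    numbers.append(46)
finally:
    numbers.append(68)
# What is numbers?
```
[17, 46, 68]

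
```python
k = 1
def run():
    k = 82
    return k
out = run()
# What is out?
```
82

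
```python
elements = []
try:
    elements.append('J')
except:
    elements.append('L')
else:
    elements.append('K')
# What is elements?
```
['J', 'K']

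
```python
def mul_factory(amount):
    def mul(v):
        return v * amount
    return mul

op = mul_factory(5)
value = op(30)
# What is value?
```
150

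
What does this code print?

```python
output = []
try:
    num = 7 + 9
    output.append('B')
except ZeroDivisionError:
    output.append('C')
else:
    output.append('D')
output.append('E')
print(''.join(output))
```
BDE

else block runs when no exception occurs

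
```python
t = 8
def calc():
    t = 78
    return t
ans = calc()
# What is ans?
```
78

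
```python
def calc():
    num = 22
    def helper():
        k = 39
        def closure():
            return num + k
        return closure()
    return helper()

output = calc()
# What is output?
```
61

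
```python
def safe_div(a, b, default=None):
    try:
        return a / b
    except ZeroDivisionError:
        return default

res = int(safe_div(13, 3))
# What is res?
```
4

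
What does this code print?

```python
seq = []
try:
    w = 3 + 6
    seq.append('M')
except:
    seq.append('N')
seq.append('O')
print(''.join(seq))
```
MO

No exception, try block completes normally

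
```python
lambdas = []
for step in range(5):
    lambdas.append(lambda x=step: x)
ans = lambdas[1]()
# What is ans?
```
1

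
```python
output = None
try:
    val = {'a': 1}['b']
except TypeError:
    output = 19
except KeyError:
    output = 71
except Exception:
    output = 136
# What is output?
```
71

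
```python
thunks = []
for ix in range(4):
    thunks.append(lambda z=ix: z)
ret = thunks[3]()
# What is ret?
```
3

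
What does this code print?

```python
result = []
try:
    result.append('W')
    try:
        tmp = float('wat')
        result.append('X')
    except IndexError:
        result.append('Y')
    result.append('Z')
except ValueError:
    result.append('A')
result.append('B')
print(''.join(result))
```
WAB

Inner handler doesn't match, propagates to outer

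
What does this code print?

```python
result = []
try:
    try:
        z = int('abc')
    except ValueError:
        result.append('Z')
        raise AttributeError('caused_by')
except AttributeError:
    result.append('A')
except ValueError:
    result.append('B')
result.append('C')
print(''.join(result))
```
ZAC

AttributeError raised and caught, original ValueError not re-raised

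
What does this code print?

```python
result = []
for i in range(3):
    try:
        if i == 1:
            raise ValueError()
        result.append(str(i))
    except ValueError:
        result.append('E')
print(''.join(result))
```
0E2

Exception on i=1 caught, loop continues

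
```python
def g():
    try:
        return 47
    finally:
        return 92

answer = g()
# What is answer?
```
92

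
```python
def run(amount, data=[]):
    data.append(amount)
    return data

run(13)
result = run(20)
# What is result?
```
[13, 20]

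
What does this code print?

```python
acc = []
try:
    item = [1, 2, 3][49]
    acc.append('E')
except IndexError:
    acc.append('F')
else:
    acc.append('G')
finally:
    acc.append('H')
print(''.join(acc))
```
FH

Exception: except runs, else skipped, finally runs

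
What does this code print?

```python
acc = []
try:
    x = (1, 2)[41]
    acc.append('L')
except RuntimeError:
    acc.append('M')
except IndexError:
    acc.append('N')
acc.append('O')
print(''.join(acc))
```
NO

IndexError is caught by its specific handler, not RuntimeError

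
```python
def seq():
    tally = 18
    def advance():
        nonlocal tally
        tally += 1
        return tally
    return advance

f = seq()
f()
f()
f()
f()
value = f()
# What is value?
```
23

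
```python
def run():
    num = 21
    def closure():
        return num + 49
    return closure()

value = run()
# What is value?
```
70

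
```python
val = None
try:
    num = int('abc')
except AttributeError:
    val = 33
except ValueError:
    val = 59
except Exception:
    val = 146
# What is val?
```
59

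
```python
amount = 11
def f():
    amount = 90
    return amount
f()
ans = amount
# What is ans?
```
11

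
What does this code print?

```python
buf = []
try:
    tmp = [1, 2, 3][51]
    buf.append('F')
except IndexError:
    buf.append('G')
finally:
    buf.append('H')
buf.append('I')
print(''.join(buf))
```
GHI

finally always runs, even after exception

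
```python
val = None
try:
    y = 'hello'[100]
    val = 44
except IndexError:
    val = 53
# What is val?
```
53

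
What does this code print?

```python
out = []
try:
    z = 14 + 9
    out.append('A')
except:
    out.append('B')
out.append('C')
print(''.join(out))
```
AC

No exception, try block completes normally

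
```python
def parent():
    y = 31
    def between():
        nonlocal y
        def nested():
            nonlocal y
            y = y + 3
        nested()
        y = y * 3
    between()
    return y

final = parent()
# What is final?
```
102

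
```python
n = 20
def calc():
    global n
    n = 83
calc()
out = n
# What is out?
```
83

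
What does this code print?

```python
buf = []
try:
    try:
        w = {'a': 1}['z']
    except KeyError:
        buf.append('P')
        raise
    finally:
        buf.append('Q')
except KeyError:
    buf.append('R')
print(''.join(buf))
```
PQR

finally runs before re-raised exception propagates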